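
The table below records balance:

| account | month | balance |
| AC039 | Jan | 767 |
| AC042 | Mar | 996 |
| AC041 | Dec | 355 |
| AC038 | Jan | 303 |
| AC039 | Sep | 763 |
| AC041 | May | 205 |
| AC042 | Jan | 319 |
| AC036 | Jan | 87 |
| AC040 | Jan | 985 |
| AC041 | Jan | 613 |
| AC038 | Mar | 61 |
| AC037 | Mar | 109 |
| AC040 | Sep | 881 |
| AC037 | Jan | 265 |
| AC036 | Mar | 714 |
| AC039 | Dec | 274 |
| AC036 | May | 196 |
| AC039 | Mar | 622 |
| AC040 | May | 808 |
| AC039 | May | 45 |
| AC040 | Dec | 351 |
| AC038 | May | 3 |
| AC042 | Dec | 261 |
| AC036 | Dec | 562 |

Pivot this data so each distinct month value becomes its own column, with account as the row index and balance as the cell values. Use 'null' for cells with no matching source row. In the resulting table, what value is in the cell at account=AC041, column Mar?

No long-format row has account=AC041 and month=Mar, so the cell is null.

null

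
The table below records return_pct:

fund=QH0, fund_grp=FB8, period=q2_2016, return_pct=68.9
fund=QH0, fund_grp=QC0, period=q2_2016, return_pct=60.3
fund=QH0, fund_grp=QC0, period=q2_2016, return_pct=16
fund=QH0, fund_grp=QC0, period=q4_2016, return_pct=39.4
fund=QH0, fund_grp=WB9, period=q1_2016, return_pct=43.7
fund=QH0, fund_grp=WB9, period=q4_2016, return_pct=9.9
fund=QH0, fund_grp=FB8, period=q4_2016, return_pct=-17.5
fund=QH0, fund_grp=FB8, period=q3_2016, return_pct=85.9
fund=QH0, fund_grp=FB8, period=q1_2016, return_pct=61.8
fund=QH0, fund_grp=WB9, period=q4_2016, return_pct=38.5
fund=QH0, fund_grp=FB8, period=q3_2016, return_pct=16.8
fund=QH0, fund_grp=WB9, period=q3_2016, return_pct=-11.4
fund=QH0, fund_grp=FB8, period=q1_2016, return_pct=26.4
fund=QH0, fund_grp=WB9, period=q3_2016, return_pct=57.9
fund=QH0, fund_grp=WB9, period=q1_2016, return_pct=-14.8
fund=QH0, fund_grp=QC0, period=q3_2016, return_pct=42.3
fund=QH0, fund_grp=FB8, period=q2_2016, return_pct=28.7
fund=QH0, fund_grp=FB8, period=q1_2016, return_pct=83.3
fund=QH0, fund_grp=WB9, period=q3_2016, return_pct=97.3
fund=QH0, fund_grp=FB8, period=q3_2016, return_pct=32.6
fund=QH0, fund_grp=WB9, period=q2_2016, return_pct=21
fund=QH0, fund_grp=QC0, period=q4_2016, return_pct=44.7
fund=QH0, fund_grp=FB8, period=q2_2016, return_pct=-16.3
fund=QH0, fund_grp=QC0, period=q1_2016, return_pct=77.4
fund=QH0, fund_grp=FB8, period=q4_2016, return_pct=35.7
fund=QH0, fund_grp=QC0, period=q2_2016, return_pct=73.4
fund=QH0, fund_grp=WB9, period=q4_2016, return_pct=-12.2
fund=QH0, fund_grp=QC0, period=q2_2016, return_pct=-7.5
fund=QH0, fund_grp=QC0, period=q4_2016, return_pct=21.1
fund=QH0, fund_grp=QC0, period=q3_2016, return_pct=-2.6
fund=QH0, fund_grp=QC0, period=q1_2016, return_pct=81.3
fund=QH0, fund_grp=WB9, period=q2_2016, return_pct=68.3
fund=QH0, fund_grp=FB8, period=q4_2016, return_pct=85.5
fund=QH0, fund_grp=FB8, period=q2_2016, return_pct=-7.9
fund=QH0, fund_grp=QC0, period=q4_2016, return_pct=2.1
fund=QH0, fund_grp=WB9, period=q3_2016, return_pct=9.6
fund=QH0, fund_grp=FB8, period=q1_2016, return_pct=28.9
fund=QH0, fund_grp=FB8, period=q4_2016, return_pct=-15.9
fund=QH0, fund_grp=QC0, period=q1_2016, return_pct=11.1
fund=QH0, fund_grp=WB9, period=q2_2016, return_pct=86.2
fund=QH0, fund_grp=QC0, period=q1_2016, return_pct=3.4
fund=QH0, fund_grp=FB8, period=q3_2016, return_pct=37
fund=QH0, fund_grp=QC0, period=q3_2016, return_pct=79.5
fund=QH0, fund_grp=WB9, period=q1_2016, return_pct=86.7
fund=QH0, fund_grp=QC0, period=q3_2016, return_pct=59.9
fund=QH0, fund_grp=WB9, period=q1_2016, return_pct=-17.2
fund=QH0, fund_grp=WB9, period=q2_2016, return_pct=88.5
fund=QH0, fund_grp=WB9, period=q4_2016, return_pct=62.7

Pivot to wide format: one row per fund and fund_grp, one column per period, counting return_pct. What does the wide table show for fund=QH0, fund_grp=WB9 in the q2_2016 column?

Rows with fund=QH0, fund_grp=WB9 and period=q2_2016: return_pct values are 21, 68.3, 86.2, 88.5.
4 rows match — count = 4.

4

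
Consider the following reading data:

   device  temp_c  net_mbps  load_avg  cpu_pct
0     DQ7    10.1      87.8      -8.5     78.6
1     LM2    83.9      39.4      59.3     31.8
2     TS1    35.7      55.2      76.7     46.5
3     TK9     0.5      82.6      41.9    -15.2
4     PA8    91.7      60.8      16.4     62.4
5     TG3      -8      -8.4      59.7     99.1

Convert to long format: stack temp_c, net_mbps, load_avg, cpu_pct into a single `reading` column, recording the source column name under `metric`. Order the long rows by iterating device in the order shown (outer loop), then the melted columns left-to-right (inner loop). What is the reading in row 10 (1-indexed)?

24 rows total (6 × 4). Row 10: index ⌊(10-1)/4⌋ = 2 into device → TS1; (10-1) mod 4 = 1 into the melted columns → net_mbps.
So row 10 is (TS1, net_mbps, 55.2); reading = 55.2.

55.2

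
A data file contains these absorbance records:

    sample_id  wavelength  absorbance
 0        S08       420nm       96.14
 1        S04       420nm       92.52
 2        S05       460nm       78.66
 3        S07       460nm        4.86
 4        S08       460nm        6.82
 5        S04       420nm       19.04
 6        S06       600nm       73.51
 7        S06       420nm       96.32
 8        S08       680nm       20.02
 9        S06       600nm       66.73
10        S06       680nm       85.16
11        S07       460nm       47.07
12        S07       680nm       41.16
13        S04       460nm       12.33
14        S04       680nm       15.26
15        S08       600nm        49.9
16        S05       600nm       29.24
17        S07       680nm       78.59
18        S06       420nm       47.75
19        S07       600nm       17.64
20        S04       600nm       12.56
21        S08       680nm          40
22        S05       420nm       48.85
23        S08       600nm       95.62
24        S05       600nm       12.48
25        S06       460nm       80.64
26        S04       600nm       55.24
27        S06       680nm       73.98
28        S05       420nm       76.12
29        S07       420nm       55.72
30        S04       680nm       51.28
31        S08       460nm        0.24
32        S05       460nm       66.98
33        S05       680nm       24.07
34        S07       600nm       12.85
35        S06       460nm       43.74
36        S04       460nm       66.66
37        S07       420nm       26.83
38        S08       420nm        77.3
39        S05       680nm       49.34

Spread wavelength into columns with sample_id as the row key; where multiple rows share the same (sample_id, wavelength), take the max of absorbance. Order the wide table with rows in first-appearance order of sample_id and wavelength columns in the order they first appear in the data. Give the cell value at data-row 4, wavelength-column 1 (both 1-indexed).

With rows in first-appearance order of sample_id, row 4 is sample_id=S07. wavelength columns in first-appearance order: 420nm, 460nm, 600nm, 680nm; column 1 is 420nm.
Long rows with sample_id=S07, wavelength=420nm: max(55.72, 26.83) = 55.72.

55.72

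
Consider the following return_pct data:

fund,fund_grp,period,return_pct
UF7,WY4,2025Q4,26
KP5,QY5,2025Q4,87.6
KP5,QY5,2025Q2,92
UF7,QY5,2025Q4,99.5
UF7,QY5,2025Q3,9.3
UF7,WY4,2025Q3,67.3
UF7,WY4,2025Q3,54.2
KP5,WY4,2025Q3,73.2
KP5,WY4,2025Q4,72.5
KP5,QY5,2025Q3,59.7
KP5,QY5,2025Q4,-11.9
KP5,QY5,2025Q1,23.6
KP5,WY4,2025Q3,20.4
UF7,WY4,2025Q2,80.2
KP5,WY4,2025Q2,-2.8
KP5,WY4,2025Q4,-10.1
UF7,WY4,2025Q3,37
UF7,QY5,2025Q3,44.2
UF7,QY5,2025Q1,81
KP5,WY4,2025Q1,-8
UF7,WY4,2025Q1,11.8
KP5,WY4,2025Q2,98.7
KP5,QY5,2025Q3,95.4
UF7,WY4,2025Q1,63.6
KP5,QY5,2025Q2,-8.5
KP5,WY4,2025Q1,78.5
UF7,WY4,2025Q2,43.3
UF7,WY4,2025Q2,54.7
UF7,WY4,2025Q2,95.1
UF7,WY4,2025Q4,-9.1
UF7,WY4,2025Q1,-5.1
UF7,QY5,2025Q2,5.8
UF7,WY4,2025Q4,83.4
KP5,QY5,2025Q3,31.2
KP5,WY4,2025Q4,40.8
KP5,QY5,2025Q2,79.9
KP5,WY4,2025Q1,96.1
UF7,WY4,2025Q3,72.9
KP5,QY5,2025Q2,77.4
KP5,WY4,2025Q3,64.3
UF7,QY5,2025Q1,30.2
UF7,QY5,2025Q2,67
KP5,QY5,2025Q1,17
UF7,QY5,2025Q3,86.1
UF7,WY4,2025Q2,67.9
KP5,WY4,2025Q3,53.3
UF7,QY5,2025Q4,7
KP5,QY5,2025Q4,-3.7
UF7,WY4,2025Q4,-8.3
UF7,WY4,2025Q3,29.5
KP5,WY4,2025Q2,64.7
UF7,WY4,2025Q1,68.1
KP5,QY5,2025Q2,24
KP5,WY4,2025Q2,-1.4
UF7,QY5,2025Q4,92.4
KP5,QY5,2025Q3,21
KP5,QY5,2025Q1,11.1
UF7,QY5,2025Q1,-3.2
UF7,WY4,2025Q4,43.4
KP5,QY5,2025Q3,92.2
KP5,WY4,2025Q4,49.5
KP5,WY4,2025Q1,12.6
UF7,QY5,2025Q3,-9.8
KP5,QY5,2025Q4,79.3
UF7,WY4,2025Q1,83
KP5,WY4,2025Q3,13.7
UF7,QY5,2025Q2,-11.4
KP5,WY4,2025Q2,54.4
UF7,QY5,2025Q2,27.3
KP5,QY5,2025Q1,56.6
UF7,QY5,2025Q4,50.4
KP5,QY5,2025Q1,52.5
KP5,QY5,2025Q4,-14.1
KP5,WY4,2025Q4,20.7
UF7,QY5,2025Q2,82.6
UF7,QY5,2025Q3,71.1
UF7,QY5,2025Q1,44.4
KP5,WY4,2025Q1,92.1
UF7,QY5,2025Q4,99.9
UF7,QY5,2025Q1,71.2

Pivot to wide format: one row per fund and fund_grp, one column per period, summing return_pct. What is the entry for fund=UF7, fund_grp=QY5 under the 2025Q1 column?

Rows with fund=UF7, fund_grp=QY5 and period=2025Q1: return_pct values are 81, 30.2, -3.2, 44.4, 71.2.
81 + 30.2 + -3.2 + 44.4 + 71.2 = 223.6.

223.6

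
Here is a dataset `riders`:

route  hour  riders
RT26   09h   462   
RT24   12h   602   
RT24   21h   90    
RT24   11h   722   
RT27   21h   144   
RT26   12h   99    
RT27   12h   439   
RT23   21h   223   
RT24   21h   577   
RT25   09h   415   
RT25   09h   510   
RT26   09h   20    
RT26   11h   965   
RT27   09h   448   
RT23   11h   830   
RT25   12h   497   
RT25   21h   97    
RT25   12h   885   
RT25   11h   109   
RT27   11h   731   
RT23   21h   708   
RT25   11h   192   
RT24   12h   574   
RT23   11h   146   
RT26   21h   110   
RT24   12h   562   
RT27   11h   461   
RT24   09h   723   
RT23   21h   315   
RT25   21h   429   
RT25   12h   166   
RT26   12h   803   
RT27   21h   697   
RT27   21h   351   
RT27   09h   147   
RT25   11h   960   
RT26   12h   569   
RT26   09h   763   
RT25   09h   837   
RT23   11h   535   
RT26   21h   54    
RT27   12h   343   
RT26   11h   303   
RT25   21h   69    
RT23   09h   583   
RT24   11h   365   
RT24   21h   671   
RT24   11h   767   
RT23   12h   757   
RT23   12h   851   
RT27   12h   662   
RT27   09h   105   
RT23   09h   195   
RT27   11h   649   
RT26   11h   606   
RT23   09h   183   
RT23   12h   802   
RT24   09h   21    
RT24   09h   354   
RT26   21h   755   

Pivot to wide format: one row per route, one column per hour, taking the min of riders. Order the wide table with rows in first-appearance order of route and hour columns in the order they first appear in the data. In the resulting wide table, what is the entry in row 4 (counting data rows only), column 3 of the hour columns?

223

With rows in first-appearance order of route, row 4 is route=RT23. hour columns in first-appearance order: 09h, 12h, 21h, 11h; column 3 is 21h.
Long rows with route=RT23, hour=21h: min(223, 708, 315) = 223.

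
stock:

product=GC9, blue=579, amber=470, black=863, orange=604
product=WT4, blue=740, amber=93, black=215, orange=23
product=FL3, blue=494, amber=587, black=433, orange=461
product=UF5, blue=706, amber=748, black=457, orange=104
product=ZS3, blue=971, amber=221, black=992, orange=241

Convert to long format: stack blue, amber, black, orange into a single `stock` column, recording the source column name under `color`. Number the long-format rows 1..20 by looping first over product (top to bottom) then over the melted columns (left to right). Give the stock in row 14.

748

20 rows total (5 × 4). Row 14: index ⌊(14-1)/4⌋ = 3 into product → UF5; (14-1) mod 4 = 1 into the melted columns → amber.
So row 14 is (UF5, amber, 748); stock = 748.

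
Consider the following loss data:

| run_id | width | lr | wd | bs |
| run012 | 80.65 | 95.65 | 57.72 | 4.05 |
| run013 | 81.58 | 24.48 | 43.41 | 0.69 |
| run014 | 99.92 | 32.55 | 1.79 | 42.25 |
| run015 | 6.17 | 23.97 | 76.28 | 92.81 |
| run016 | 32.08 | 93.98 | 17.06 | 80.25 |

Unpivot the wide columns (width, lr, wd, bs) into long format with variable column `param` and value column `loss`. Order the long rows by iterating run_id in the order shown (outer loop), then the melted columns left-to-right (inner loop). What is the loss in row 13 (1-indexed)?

6.17

20 rows total (5 × 4). Row 13: index ⌊(13-1)/4⌋ = 3 into run_id → run015; (13-1) mod 4 = 0 into the melted columns → width.
So row 13 is (run015, width, 6.17); loss = 6.17.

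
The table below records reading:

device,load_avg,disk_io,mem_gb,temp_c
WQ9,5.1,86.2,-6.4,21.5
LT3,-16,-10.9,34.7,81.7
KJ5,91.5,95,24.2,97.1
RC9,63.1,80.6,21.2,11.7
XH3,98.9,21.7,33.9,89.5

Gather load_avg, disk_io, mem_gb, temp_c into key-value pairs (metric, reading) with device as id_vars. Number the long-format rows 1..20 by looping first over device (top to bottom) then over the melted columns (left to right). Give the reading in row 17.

98.9

20 rows total (5 × 4). Row 17: index ⌊(17-1)/4⌋ = 4 into device → XH3; (17-1) mod 4 = 0 into the melted columns → load_avg.
So row 17 is (XH3, load_avg, 98.9); reading = 98.9.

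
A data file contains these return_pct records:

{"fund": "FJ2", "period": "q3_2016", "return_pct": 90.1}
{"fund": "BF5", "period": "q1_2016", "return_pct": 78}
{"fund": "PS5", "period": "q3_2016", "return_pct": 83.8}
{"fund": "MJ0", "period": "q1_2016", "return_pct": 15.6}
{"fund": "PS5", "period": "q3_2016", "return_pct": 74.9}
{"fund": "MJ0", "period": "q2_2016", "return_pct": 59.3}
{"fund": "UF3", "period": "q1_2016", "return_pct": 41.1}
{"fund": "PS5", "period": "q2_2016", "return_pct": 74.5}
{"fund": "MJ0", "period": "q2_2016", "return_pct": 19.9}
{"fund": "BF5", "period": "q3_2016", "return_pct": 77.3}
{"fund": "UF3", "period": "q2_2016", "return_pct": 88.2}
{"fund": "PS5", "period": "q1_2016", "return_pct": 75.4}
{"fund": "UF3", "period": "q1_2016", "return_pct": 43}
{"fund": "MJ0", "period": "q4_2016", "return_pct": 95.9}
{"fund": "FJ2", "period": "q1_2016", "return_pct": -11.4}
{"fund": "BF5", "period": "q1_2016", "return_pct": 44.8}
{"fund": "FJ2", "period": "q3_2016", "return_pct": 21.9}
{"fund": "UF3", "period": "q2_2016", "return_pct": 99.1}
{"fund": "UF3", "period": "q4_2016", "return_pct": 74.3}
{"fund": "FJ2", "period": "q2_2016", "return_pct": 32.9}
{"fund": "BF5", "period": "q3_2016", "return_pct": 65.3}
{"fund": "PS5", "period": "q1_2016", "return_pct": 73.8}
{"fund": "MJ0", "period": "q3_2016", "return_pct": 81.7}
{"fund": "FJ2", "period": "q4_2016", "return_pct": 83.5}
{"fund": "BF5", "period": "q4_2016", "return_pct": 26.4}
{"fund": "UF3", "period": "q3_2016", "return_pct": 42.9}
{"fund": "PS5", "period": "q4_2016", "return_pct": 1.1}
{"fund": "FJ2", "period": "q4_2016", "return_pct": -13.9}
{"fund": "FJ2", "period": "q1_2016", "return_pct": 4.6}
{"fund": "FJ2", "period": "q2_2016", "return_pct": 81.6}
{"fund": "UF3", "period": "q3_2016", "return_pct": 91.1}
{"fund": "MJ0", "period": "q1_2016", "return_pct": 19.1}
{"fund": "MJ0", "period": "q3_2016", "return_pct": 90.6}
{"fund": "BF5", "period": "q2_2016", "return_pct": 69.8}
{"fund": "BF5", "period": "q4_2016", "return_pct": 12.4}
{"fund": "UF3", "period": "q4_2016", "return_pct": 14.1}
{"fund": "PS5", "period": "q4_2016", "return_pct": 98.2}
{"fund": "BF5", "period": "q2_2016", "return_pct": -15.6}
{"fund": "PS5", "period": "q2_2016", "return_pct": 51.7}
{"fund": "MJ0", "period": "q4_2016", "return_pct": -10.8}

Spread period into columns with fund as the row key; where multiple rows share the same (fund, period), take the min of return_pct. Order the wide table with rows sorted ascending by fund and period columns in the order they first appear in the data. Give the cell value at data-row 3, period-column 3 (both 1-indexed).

19.9

With rows sorted ascending by fund, row 3 is fund=MJ0. period columns in first-appearance order: q3_2016, q1_2016, q2_2016, q4_2016; column 3 is q2_2016.
Long rows with fund=MJ0, period=q2_2016: min(59.3, 19.9) = 19.9.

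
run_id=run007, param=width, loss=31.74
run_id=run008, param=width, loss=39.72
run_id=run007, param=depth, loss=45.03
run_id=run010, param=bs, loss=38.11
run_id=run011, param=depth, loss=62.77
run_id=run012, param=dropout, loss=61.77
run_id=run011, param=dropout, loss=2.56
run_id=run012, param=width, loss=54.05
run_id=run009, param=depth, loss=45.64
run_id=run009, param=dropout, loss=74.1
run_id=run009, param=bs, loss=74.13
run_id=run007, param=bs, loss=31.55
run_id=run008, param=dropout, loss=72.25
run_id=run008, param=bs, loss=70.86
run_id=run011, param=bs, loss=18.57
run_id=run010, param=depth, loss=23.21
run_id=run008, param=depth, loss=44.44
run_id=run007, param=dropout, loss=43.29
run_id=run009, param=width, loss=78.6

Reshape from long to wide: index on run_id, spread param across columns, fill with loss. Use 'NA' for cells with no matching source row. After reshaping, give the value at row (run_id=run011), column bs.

The long row with run_id=run011, param=bs has loss=18.57.

18.57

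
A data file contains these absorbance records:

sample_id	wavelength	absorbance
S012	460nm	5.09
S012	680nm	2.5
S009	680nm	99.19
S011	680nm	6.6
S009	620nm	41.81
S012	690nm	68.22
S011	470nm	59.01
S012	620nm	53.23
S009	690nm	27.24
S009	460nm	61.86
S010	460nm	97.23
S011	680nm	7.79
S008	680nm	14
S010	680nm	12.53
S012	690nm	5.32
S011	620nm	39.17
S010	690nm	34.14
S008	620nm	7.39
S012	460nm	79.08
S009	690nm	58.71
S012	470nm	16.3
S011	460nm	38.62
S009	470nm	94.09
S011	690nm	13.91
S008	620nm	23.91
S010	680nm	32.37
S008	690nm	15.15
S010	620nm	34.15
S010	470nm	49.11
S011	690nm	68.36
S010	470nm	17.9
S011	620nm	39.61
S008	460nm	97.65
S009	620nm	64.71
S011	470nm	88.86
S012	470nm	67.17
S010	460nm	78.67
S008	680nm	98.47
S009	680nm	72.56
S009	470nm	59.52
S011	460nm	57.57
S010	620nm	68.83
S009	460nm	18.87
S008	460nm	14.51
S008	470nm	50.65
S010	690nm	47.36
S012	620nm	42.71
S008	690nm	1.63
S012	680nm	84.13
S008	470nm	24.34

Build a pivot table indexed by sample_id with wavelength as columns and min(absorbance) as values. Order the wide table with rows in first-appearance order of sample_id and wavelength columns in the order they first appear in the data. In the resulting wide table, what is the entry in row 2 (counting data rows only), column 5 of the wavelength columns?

59.52

With rows in first-appearance order of sample_id, row 2 is sample_id=S009. wavelength columns in first-appearance order: 460nm, 680nm, 620nm, 690nm, 470nm; column 5 is 470nm.
Long rows with sample_id=S009, wavelength=470nm: min(94.09, 59.52) = 59.52.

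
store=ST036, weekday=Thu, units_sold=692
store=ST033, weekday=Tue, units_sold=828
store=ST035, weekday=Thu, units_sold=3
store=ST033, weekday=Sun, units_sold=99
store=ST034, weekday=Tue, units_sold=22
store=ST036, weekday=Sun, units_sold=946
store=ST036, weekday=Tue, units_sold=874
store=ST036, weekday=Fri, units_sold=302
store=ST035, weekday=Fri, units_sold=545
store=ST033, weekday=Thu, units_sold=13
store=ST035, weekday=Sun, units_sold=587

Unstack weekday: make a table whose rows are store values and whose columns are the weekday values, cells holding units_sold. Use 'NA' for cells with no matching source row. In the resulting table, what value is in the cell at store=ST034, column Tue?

22

The long row with store=ST034, weekday=Tue has units_sold=22.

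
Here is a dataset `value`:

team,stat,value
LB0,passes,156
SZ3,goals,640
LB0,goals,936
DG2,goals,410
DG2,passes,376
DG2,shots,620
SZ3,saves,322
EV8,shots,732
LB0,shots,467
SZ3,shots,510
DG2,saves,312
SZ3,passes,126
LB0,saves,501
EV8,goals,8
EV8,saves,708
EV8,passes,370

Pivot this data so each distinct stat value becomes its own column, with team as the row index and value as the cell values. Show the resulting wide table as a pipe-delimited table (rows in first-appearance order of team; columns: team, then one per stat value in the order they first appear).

| team | passes | goals | shots | saves |
| LB0 | 156 | 936 | 467 | 501 |
| SZ3 | 126 | 640 | 510 | 322 |
| DG2 | 376 | 410 | 620 | 312 |
| EV8 | 370 | 8 | 732 | 708 |

Columns: team plus the 4 distinct stat values (passes, goals, shots, saves).
For example, row LB0 column passes takes value=156 from the long row (LB0, passes).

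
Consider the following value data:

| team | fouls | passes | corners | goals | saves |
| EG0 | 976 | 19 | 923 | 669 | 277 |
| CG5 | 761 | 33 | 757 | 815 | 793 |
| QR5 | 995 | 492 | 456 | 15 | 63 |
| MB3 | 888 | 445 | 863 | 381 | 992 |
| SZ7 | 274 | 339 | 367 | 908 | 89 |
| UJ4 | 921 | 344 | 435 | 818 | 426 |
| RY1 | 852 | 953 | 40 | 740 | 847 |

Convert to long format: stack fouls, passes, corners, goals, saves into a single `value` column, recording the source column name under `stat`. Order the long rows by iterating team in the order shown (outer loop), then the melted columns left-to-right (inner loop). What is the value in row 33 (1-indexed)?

40

35 rows total (7 × 5). Row 33: index ⌊(33-1)/5⌋ = 6 into team → RY1; (33-1) mod 5 = 2 into the melted columns → corners.
So row 33 is (RY1, corners, 40); value = 40.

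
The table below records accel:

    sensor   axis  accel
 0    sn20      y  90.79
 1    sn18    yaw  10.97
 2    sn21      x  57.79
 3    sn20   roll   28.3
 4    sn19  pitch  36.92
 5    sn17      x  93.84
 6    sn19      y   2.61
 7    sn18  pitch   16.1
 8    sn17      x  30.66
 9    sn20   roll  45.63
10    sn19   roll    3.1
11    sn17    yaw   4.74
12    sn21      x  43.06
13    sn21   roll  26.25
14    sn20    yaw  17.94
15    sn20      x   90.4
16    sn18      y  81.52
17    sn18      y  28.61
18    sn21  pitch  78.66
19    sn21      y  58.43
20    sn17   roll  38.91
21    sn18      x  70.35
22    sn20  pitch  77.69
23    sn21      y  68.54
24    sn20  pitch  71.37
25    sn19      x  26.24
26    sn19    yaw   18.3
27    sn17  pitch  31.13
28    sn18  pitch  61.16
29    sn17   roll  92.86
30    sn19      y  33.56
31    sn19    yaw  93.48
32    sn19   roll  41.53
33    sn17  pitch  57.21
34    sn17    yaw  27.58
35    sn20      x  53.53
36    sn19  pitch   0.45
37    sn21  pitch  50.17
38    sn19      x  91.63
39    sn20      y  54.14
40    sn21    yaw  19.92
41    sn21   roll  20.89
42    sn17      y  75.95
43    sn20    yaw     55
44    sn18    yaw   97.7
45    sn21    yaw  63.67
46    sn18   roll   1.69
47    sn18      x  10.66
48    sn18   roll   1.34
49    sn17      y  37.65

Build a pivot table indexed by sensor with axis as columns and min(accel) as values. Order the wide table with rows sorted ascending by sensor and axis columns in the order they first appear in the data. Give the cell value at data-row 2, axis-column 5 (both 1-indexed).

16.1

With rows sorted ascending by sensor, row 2 is sensor=sn18. axis columns in first-appearance order: y, yaw, x, roll, pitch; column 5 is pitch.
Long rows with sensor=sn18, axis=pitch: min(16.1, 61.16) = 16.1.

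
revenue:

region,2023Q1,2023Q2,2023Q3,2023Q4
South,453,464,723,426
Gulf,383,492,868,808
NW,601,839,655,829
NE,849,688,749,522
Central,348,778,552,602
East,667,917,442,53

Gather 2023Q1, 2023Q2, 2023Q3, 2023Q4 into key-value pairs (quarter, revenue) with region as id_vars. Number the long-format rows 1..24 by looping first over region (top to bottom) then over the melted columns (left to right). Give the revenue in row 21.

24 rows total (6 × 4). Row 21: index ⌊(21-1)/4⌋ = 5 into region → East; (21-1) mod 4 = 0 into the melted columns → 2023Q1.
So row 21 is (East, 2023Q1, 667); revenue = 667.

667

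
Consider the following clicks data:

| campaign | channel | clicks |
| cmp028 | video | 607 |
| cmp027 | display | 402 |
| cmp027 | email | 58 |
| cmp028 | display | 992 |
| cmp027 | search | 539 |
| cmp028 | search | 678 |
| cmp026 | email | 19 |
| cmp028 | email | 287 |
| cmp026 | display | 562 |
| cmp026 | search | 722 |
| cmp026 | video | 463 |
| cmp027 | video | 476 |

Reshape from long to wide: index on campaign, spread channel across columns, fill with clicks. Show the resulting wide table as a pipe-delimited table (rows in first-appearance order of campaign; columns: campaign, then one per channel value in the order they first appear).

| campaign | video | display | email | search |
| cmp028 | 607 | 992 | 287 | 678 |
| cmp027 | 476 | 402 | 58 | 539 |
| cmp026 | 463 | 562 | 19 | 722 |

Columns: campaign plus the 4 distinct channel values (video, display, email, search).
For example, row cmp028 column video takes clicks=607 from the long row (cmp028, video).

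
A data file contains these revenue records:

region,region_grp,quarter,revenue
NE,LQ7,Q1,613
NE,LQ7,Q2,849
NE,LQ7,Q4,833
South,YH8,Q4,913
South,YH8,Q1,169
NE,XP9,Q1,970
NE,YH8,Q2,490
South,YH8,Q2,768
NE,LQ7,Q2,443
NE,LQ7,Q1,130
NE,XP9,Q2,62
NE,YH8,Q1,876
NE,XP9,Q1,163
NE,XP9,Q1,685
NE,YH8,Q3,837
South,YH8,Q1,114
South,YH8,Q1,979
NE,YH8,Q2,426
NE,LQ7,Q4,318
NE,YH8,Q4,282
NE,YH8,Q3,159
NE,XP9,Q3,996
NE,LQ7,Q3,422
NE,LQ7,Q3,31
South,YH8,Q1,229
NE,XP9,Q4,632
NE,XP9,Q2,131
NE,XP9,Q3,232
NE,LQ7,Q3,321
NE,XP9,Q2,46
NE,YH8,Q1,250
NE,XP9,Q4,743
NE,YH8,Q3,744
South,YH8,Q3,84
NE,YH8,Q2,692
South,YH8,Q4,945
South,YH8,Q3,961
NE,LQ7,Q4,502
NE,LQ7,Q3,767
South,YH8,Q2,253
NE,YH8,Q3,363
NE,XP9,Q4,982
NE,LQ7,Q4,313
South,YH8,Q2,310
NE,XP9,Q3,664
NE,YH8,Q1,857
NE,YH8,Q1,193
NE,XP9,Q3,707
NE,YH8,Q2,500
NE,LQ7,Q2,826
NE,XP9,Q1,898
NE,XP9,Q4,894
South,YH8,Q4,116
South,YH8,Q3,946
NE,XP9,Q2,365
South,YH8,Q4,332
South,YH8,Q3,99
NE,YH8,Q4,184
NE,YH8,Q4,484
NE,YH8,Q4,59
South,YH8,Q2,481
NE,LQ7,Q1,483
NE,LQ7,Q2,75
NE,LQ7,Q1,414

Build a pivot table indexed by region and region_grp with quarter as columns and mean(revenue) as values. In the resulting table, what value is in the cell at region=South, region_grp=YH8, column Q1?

Rows with region=South, region_grp=YH8 and quarter=Q1: revenue values are 169, 114, 979, 229.
(169 + 114 + 979 + 229) / 4 = 372.75.

372.75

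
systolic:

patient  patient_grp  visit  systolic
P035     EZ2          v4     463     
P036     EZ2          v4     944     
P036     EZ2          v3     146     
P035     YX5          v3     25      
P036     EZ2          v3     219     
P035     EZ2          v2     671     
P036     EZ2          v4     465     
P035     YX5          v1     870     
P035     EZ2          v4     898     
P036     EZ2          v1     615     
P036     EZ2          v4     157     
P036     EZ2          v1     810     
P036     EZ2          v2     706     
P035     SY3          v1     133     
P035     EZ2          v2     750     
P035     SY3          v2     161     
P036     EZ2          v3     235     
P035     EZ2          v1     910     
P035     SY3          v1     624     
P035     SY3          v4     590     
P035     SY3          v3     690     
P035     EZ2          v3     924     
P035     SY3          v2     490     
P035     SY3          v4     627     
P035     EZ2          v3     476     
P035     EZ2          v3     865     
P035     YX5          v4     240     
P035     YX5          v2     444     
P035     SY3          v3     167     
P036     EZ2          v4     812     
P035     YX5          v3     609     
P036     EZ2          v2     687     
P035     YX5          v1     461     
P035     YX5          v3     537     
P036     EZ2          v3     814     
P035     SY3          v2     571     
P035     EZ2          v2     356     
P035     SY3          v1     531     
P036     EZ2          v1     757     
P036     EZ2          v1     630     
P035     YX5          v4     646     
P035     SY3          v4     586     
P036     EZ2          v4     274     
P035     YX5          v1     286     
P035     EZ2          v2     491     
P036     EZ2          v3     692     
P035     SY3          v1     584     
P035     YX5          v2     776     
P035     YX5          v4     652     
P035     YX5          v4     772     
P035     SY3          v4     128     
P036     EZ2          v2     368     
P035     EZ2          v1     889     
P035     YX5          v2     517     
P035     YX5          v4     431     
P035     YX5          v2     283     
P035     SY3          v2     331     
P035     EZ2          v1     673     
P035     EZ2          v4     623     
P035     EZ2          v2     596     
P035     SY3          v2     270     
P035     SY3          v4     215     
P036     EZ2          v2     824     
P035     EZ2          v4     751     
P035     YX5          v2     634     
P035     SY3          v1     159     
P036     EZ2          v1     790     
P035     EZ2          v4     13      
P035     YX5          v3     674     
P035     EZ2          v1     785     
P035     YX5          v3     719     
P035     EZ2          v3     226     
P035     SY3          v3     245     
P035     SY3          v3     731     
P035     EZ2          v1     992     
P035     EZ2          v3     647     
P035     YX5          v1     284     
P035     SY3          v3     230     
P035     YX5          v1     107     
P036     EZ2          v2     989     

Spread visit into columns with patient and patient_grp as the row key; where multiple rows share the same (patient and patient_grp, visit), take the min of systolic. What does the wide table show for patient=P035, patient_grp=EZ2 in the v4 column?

Rows with patient=P035, patient_grp=EZ2 and visit=v4: systolic values are 463, 898, 623, 751, 13.
min(463, 898, 623, 751, 13) = 13.

13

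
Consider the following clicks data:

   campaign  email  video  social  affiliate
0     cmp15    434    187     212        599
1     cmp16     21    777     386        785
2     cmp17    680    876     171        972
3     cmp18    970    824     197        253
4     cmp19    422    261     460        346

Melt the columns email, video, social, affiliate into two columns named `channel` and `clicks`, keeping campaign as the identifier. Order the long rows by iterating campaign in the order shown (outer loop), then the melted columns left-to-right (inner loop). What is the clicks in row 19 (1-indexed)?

460

20 rows total (5 × 4). Row 19: index ⌊(19-1)/4⌋ = 4 into campaign → cmp19; (19-1) mod 4 = 2 into the melted columns → social.
So row 19 is (cmp19, social, 460); clicks = 460.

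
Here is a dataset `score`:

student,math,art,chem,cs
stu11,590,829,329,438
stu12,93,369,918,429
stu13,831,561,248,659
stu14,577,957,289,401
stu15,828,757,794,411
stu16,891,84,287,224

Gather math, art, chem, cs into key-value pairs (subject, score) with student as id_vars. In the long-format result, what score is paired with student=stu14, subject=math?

577

Unpivoting turns each (student, wide-column) pair into one long row.
The wide cell at row stu14, column math holds 577, so the long row (stu14, math) has score=577.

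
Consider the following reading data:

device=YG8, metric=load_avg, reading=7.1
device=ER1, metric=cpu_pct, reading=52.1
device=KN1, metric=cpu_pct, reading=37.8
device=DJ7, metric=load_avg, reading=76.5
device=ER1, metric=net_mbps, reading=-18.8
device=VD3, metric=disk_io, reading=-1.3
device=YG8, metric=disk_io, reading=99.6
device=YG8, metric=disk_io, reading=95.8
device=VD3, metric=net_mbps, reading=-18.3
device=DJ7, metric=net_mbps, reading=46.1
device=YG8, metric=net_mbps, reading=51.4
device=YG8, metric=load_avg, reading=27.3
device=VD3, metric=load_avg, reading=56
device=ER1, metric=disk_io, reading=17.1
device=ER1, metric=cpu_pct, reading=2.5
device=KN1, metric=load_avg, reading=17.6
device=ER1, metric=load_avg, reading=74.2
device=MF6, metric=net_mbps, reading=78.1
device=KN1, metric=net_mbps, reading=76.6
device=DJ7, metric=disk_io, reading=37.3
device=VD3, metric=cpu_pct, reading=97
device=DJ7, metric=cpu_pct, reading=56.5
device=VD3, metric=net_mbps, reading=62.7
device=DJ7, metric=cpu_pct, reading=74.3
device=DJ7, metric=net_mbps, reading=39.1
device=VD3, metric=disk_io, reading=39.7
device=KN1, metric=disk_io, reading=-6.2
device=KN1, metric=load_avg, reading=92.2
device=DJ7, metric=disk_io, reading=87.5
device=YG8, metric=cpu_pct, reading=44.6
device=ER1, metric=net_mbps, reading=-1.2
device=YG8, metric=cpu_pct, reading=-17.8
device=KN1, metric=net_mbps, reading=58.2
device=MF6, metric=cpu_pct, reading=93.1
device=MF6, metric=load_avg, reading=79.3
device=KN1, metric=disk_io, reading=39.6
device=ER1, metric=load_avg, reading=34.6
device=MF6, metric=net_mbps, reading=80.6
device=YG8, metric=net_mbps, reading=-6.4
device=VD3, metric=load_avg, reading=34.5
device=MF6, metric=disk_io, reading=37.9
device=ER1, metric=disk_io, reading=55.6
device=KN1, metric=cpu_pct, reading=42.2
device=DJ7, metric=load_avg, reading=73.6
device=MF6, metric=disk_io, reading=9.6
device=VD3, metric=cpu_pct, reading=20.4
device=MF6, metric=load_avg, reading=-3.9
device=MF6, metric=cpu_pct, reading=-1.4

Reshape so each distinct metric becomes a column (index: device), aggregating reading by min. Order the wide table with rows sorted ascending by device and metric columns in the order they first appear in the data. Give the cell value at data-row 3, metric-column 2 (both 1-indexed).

With rows sorted ascending by device, row 3 is device=KN1. metric columns in first-appearance order: load_avg, cpu_pct, net_mbps, disk_io; column 2 is cpu_pct.
Long rows with device=KN1, metric=cpu_pct: min(37.8, 42.2) = 37.8.

37.8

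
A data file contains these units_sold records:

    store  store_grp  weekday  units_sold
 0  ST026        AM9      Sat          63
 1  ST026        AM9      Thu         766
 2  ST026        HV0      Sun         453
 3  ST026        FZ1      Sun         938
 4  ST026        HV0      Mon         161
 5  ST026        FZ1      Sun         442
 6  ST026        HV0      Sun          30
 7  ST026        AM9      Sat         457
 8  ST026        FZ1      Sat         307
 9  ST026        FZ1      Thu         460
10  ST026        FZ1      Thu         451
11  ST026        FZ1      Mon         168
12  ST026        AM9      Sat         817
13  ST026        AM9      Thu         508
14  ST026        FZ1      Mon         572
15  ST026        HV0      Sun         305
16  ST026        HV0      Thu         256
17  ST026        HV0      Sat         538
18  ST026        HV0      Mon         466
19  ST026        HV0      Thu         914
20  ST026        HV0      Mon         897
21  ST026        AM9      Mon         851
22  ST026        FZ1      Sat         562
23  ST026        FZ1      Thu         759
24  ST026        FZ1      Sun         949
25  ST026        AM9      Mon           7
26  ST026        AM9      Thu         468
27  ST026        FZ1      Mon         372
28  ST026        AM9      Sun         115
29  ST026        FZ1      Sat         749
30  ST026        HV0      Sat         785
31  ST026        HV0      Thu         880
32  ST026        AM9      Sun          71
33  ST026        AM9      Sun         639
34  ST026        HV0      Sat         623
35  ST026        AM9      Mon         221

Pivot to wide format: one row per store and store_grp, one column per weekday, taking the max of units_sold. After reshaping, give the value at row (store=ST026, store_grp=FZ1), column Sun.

949

Rows with store=ST026, store_grp=FZ1 and weekday=Sun: units_sold values are 938, 442, 949.
max(938, 442, 949) = 949.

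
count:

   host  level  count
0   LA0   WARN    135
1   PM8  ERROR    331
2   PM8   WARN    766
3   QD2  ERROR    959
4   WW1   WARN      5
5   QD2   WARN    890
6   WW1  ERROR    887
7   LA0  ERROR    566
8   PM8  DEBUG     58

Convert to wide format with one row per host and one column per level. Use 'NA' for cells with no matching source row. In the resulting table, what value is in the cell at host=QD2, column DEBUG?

No long-format row has host=QD2 and level=DEBUG, so the cell is NA.

NA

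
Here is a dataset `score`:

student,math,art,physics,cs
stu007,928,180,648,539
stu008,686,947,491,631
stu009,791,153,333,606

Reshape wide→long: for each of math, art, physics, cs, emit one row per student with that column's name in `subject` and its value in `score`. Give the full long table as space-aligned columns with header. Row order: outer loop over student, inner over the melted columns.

Each (student, column) pair becomes one row: 3 × 4 = 12 rows.
For example, (stu007, math) → score=928.

student  subject  score
stu007   math     928  
stu007   art      180  
stu007   physics  648  
stu007   cs       539  
stu008   math     686  
stu008   art      947  
stu008   physics  491  
stu008   cs       631  
stu009   math     791  
stu009   art      153  
stu009   physics  333  
stu009   cs       606  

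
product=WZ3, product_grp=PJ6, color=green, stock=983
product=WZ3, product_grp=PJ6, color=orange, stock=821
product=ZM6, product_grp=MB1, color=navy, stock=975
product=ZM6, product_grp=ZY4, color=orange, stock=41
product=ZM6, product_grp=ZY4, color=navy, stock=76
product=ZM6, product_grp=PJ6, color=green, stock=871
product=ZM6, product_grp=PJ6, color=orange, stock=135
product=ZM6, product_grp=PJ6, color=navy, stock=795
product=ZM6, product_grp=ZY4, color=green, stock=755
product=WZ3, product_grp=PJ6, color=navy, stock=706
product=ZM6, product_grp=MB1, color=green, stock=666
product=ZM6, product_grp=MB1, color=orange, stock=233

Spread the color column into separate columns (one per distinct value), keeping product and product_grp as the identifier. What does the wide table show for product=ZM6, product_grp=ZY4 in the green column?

Wide layout: rows indexed by product and product_grp, columns are the 3 distinct color values (green, orange, navy).
Cell (product=ZM6, product_grp=ZY4, color=green) draws from the long row where product=ZM6, product_grp=ZY4 and color=green, which has stock=755.

755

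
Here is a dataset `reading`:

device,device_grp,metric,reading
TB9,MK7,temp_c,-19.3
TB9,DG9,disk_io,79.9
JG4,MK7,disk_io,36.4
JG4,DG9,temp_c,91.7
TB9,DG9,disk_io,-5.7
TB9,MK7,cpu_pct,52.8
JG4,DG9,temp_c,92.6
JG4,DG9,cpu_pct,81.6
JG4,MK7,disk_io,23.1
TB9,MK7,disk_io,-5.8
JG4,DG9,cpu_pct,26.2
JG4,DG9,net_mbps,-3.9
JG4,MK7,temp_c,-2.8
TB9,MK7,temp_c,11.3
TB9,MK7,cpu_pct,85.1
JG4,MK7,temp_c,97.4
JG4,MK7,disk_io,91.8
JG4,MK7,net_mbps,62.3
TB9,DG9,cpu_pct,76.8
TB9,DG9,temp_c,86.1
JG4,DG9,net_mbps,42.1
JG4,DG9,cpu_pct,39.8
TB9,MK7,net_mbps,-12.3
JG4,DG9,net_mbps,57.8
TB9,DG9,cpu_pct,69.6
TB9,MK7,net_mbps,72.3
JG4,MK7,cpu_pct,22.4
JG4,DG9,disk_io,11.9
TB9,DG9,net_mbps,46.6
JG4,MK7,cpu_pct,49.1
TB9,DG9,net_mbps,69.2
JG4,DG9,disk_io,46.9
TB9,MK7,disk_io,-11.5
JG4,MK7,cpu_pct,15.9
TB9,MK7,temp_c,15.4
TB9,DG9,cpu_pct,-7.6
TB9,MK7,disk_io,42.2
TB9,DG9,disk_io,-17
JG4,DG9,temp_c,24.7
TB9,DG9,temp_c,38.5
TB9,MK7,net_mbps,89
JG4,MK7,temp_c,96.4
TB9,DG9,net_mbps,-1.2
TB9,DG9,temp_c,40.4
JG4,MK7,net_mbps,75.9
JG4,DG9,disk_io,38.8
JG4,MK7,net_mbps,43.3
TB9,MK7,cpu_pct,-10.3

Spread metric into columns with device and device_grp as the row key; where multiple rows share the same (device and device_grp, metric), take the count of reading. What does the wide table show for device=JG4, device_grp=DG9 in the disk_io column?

Rows with device=JG4, device_grp=DG9 and metric=disk_io: reading values are 11.9, 46.9, 38.8.
3 rows match — count = 3.

3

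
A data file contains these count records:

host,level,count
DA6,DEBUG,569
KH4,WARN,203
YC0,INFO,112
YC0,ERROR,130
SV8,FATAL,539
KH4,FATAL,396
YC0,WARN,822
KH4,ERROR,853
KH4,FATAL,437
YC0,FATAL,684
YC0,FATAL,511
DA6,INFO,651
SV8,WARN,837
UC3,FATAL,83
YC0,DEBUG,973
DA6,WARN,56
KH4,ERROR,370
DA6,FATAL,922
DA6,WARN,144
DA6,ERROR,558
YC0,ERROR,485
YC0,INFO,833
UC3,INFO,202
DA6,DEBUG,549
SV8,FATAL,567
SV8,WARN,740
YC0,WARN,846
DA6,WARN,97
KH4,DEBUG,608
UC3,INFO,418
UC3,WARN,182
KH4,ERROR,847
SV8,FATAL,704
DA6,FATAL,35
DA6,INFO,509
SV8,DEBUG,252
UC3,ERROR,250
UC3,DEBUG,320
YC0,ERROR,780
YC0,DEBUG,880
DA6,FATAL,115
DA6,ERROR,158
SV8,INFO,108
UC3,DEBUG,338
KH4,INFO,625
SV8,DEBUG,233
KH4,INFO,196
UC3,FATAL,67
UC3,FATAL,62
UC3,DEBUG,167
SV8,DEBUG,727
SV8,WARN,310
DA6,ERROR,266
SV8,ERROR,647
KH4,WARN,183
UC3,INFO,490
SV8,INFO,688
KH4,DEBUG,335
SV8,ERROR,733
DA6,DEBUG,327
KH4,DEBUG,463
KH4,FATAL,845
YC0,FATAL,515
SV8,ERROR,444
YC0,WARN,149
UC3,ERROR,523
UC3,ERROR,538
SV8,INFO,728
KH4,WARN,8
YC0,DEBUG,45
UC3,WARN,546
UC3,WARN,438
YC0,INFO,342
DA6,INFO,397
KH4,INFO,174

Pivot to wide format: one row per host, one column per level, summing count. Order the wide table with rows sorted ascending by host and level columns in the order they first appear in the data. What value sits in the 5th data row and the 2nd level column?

With rows sorted ascending by host, row 5 is host=YC0. level columns in first-appearance order: DEBUG, WARN, INFO, ERROR, FATAL; column 2 is WARN.
Long rows with host=YC0, level=WARN: 822 + 846 + 149 = 1817.

1817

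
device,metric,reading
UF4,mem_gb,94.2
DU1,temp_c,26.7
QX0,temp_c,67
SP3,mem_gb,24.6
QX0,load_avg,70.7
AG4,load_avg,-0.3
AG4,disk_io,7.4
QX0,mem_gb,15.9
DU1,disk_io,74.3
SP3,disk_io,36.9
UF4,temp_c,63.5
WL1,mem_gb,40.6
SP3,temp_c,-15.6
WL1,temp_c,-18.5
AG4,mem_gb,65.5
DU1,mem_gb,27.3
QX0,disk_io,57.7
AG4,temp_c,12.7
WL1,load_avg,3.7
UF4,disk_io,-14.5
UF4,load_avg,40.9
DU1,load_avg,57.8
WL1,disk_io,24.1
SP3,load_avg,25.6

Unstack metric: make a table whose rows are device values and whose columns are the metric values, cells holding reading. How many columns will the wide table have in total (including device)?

5

1 column for device plus 4 distinct metric values → 5 columns.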